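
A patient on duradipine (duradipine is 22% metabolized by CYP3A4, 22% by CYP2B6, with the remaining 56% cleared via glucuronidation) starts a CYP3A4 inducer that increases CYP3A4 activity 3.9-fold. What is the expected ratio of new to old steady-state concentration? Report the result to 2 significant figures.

0.61

CYP3A4: 0.22 × 3.9 = 0.858
CYP2B6: 0.22 (unchanged)
Other: 0.56 (unchanged)
Relative clearance = 0.858 + 0.22 + 0.56 = 1.638.
Since steady-state concentration ∝ 1/CL, the ratio is 1 / 1.638 = 0.61.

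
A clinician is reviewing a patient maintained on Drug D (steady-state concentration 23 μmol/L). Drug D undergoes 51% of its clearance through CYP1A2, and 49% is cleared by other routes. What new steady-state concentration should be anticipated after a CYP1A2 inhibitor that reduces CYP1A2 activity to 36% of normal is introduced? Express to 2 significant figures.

The CYP1A2 pathway (51% of clearance) is reduced to 0.36× activity: 0.51 × 0.36 = 0.1836.
The remaining 49% of clearance is unaffected.
CL_new/CL_old = 0.1836 + 0.49 = 0.6736.
Steady-state concentration ∝ 1/CL, so new value = 23 / 0.6736 = 34 μmol/L.

34 μmol/L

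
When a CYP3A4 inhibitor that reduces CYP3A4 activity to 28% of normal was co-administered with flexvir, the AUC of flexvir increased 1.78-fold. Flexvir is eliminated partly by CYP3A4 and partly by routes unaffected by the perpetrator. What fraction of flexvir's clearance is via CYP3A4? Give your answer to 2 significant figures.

0.61

CL'/CL = 1 / 1.78 = 0.5618
0.28·fm + (1 − fm) = 0.5618
fm = (0.5618 − 1) / (0.28 − 1) = 0.61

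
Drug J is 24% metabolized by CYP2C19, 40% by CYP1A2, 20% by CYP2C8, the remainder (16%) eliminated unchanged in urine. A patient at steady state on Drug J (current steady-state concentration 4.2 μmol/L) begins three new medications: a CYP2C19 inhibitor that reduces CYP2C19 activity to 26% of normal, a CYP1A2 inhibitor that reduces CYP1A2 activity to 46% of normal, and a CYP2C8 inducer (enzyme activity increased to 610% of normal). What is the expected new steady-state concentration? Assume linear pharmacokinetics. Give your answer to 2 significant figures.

2.6 μmol/L

The CYP2C19 pathway (24% of clearance) drops to 0.26× activity: 0.24 × 0.26 = 0.0624.
The CYP1A2 pathway (40% of clearance) is reduced to 0.46× activity: 0.4 × 0.46 = 0.184.
The CYP2C8 pathway (20% of clearance) is boosted to 6.1× activity: 0.2 × 6.1 = 1.22.
The remaining 16% of clearance is unaffected.
CL_new/CL_old = 0.0624 + 0.184 + 1.22 + 0.16 = 1.6264.
New steady-state concentration = 4.2 / 1.6264 = 2.6 μmol/L (concentration scales inversely with clearance).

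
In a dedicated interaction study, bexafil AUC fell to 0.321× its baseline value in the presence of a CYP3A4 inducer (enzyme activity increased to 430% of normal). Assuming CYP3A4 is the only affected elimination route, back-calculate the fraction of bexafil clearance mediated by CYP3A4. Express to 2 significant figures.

0.64

Let fm be the CYP3A4 fraction. New clearance relative to baseline = fm × 4.3 + (1 − fm).
AUC ratio = 1 / (new CL fraction), so new CL fraction = 1 / 0.321 = 3.115.
fm × 4.3 + 1 − fm = 3.115  ⇒  fm × (4.3 − 1) = 2.115  ⇒  fm = 0.64.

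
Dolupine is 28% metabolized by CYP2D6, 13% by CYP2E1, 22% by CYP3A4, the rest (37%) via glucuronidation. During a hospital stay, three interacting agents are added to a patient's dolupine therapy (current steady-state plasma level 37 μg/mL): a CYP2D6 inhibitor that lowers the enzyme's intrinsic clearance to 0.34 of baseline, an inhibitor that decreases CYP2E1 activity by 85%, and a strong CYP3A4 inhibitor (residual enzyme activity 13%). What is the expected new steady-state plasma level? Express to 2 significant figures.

CYP2D6: 0.28 × 0.34 = 0.0952
CYP2E1: 0.13 × 0.15 = 0.0195
CYP3A4: 0.22 × 0.13 = 0.0286
Other: 0.37 (unchanged)
New clearance relative to baseline: 0.0952 + 0.0195 + 0.0286 + 0.37 = 0.5133.
Dividing the baseline by the relative clearance: 37 / 0.5133 = 72 μg/mL.

72 μg/mL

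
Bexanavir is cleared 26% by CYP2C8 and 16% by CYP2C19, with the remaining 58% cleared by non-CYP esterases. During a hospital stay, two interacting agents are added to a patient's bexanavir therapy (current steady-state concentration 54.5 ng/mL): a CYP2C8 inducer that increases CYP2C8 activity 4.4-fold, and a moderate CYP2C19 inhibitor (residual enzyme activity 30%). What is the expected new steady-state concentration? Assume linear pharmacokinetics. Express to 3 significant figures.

30.8 ng/mL

CYP2C8: 0.26 × 4.4 = 1.144
CYP2C19: 0.16 × 0.3 = 0.048
Other: 0.58 (unchanged)
CL_new/CL_old = 1.144 + 0.048 + 0.58 = 1.772.
New steady-state concentration = 54.5 / 1.772 = 30.8 ng/mL (concentration scales inversely with clearance).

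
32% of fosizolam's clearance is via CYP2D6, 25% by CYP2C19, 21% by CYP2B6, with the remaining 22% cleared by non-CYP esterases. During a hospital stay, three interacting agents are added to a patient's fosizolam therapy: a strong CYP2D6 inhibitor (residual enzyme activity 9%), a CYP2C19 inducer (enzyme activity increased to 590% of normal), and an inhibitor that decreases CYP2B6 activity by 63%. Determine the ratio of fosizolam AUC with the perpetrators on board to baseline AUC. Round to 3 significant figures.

0.555

CYP2D6: 0.32 × 0.09 = 0.0288
CYP2C19: 0.25 × 5.9 = 1.475
CYP2B6: 0.21 × 0.37 = 0.0777
Other: 0.22 (unchanged)
Relative clearance = 0.0288 + 1.475 + 0.0777 + 0.22 = 1.8015.
AUC ∝ 1/CL: fold-change = 1 / 1.8015 = 0.555.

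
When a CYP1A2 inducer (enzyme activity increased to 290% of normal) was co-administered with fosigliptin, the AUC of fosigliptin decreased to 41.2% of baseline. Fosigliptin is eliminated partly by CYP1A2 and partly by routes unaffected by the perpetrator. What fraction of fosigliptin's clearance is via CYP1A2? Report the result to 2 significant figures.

CL'/CL = 1 / 0.412 = 2.427
2.9·fm + (1 − fm) = 2.427
fm = (2.427 − 1) / (2.9 − 1) = 0.75

0.75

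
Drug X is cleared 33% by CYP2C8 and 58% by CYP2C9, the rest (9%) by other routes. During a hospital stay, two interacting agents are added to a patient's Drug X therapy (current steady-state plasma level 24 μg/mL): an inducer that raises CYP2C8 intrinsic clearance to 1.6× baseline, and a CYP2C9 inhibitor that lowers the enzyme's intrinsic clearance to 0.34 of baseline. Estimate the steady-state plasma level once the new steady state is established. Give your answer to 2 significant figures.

29 μg/mL

The CYP2C8 pathway (33% of clearance) increases to 1.6× activity: 0.33 × 1.6 = 0.528.
The CYP2C9 pathway (58% of clearance) is reduced to 0.34× activity: 0.58 × 0.34 = 0.1972.
Non-CYP routes (9%) are unchanged.
New clearance relative to baseline: 0.528 + 0.1972 + 0.09 = 0.8152.
Steady-state plasma level ∝ 1/CL: new value = 24 / 0.8152 = 29 μg/mL.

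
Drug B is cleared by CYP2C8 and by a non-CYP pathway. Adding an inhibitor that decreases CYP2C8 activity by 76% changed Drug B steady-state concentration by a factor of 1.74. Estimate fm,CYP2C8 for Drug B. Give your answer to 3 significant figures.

0.560

CL'/CL = 1 / 1.74 = 0.5747
0.24·fm + (1 − fm) = 0.5747
fm = (0.5747 − 1) / (0.24 − 1) = 0.560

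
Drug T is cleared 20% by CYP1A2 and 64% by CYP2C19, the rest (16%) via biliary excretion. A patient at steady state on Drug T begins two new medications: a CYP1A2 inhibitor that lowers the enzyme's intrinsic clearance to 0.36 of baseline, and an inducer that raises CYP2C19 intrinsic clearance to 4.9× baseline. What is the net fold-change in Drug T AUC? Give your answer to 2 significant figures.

0.30

The CYP1A2 pathway (20% of clearance) drops to 0.36× activity: 0.2 × 0.36 = 0.072.
The CYP2C19 pathway (64% of clearance) is boosted to 4.9× activity: 0.64 × 4.9 = 3.136.
Non-CYP routes (16%) are unchanged.
Relative clearance = 0.072 + 3.136 + 0.16 = 3.368.
AUC ∝ 1/CL: fold-change = 1 / 3.368 = 0.30.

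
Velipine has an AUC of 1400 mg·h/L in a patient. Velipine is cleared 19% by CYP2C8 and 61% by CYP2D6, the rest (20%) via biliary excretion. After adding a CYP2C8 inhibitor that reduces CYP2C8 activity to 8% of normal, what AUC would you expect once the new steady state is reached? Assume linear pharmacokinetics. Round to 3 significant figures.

1.70 × 10³ mg·h/L

The CYP2C8 pathway (19% of clearance) is reduced to 0.08× activity: 0.19 × 0.08 = 0.0152.
CYP2D6 (61%) and the residual 20% are unaffected.
Relative clearance = 0.0152 + 0.61 + 0.2 = 0.8252.
New AUC = baseline ÷ relative clearance = 1400 / 0.8252 = 1.70 × 10³ mg·h/L.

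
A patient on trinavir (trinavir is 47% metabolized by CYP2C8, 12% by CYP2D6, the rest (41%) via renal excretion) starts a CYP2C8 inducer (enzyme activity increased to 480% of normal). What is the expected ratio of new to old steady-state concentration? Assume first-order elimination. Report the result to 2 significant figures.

The CYP2C8 pathway (47% of clearance) rises to 4.8× activity: 0.47 × 4.8 = 2.256.
CYP2D6 (12%) and the residual 41% are unaffected.
Relative clearance = 2.256 + 0.12 + 0.41 = 2.786.
Since steady-state concentration ∝ 1/CL, the ratio is 1 / 2.786 = 0.36.

0.36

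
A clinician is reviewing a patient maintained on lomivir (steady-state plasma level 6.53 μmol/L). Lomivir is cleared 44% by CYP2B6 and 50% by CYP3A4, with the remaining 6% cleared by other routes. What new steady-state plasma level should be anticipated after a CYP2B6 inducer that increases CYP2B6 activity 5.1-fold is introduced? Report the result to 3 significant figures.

The CYP2B6 pathway (44% of clearance) increases to 5.1× activity: 0.44 × 5.1 = 2.244.
CYP3A4 (50%) and the residual 6% are unaffected.
New clearance relative to baseline: 2.244 + 0.5 + 0.06 = 2.804.
Steady-state plasma level ∝ 1/CL, so new value = 6.53 / 2.804 = 2.33 μmol/L.

2.33 μmol/L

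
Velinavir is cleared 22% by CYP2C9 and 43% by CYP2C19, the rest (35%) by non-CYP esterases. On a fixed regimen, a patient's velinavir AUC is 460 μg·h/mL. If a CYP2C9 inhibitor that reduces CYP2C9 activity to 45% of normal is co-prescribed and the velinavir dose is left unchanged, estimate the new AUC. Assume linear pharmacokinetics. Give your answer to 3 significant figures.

The CYP2C9 pathway (22% of clearance) is reduced to 0.45× activity: 0.22 × 0.45 = 0.099.
CYP2C19 (43%) and the residual 35% are unaffected.
New clearance relative to baseline: 0.099 + 0.43 + 0.35 = 0.879.
With dosing unchanged, AUC scales as 1/CL: 460 / 0.879 = 523 μg·h/mL.

523 μg·h/mL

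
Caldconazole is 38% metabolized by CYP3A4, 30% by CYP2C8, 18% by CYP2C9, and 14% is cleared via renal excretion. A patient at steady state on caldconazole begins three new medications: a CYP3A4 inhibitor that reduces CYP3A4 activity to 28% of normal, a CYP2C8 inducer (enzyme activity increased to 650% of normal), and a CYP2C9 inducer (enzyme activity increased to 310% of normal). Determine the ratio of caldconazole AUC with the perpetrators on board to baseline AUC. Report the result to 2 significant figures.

CYP3A4: 0.38 × 0.28 = 0.1064
CYP2C8: 0.3 × 6.5 = 1.95
CYP2C9: 0.18 × 3.1 = 0.558
Other: 0.14 (unchanged)
CL_new/CL_old = 0.1064 + 1.95 + 0.558 + 0.14 = 2.7544.
Net AUC ratio = 1 / 2.7544 = 0.36.

0.36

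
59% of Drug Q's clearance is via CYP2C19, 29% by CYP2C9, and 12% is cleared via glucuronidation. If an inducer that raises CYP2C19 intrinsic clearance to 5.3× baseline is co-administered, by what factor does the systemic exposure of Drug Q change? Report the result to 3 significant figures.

0.283

The CYP2C19 pathway (59% of clearance) rises to 5.3× activity: 0.59 × 5.3 = 3.127.
CYP2C9 (29%) and the residual 12% are unaffected.
CL_new/CL_old = 3.127 + 0.29 + 0.12 = 3.537.
Systemic exposure ratio = CL_old/CL_new = 1 / 3.537 = 0.283.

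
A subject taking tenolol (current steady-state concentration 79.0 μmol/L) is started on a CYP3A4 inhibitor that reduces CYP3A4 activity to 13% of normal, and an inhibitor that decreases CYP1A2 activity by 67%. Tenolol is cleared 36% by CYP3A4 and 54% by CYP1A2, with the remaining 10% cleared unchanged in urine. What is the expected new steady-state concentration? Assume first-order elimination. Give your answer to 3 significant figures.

The CYP3A4 pathway (36% of clearance) drops to 0.13× activity: 0.36 × 0.13 = 0.0468.
The CYP1A2 pathway (54% of clearance) falls to 0.33× activity: 0.54 × 0.33 = 0.1782.
Non-CYP routes (10%) are unchanged.
Relative clearance = 0.0468 + 0.1782 + 0.1 = 0.325.
Steady-state concentration ∝ 1/CL: new value = 79.0 / 0.325 = 243 μmol/L.

243 μmol/L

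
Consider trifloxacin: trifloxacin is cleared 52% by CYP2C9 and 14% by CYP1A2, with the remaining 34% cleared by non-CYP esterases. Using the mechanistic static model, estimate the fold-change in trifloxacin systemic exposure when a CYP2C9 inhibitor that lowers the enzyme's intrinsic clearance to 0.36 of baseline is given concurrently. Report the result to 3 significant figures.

1.50

The CYP2C9 pathway (52% of clearance) is reduced to 0.36× activity: 0.52 × 0.36 = 0.1872.
CYP1A2 (14%) and the residual 34% are unaffected.
Relative clearance = 0.1872 + 0.14 + 0.34 = 0.6672.
Systemic exposure is inversely proportional to clearance, so the fold-change is 1 / 0.6672 = 1.50.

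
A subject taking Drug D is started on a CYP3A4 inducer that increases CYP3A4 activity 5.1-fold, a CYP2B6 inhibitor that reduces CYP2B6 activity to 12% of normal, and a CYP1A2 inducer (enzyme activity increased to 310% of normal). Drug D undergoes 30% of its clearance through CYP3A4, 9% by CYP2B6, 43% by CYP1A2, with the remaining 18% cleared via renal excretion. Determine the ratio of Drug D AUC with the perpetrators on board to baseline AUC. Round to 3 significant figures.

0.327

The CYP3A4 pathway (30% of clearance) is boosted to 5.1× activity: 0.3 × 5.1 = 1.53.
The CYP2B6 pathway (9% of clearance) is reduced to 0.12× activity: 0.09 × 0.12 = 0.0108.
The CYP1A2 pathway (43% of clearance) is boosted to 3.1× activity: 0.43 × 3.1 = 1.333.
The remaining 18% of clearance is unaffected.
Relative clearance = 1.53 + 0.0108 + 1.333 + 0.18 = 3.0538.
Because AUC varies inversely with clearance, the combined effect is 1 / 3.0538 = 0.327.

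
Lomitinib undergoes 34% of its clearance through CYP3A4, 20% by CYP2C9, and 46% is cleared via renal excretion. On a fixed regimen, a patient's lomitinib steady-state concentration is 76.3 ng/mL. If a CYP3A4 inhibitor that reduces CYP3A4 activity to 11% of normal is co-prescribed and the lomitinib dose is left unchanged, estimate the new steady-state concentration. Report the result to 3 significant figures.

The CYP3A4 pathway (34% of clearance) is reduced to 0.11× activity: 0.34 × 0.11 = 0.0374.
CYP2C9 (20%) and the residual 46% are unaffected.
Relative clearance = 0.0374 + 0.2 + 0.46 = 0.6974.
New steady-state concentration = baseline ÷ relative clearance = 76.3 / 0.6974 = 109 ng/mL.

109 ng/mL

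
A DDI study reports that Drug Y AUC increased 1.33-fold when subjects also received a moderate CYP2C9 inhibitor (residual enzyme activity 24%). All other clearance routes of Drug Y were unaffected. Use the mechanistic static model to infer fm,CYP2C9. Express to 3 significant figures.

CL'/CL = 1 / 1.33 = 0.7519
0.24·fm + (1 − fm) = 0.7519
fm = (0.7519 − 1) / (0.24 − 1) = 0.326

0.326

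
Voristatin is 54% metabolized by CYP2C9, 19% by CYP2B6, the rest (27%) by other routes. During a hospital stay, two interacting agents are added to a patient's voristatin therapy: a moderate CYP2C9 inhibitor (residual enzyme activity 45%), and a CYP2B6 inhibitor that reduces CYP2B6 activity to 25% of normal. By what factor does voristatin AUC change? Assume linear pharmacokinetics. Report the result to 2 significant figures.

The CYP2C9 pathway (54% of clearance) drops to 0.45× activity: 0.54 × 0.45 = 0.243.
The CYP2B6 pathway (19% of clearance) drops to 0.25× activity: 0.19 × 0.25 = 0.0475.
Non-CYP routes (27%) are unchanged.
New clearance relative to baseline: 0.243 + 0.0475 + 0.27 = 0.5605.
AUC ∝ 1/CL: fold-change = 1 / 0.5605 = 1.8.

1.8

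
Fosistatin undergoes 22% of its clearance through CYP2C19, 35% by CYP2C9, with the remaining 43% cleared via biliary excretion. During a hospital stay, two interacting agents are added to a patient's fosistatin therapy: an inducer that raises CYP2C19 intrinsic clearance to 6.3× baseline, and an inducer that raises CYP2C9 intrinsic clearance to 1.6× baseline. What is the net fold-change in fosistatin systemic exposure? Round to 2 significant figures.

The CYP2C19 pathway (22% of clearance) is boosted to 6.3× activity: 0.22 × 6.3 = 1.386.
The CYP2C9 pathway (35% of clearance) increases to 1.6× activity: 0.35 × 1.6 = 0.56.
Non-CYP routes (43%) are unchanged.
CL_new/CL_old = 1.386 + 0.56 + 0.43 = 2.376.
Because systemic exposure varies inversely with clearance, the combined effect is 1 / 2.376 = 0.42.

0.42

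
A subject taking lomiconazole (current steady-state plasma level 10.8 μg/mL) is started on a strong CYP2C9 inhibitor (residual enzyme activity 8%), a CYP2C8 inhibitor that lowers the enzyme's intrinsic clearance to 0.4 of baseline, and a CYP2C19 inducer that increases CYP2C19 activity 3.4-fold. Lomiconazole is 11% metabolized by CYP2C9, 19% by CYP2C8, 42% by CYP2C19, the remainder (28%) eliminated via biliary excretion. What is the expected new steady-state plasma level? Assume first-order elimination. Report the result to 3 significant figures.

The CYP2C9 pathway (11% of clearance) is reduced to 0.08× activity: 0.11 × 0.08 = 0.0088.
The CYP2C8 pathway (19% of clearance) falls to 0.4× activity: 0.19 × 0.4 = 0.076.
The CYP2C19 pathway (42% of clearance) is boosted to 3.4× activity: 0.42 × 3.4 = 1.428.
Non-CYP routes (28%) are unchanged.
Relative clearance = 0.0088 + 0.076 + 1.428 + 0.28 = 1.7928.
Steady-state plasma level ∝ 1/CL: new value = 10.8 / 1.7928 = 6.02 μg/mL.

6.02 μg/mL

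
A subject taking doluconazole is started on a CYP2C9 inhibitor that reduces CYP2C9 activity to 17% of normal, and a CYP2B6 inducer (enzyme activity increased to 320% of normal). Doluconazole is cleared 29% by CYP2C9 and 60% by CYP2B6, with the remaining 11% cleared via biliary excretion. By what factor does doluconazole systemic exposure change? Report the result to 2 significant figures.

0.48

The CYP2C9 pathway (29% of clearance) falls to 0.17× activity: 0.29 × 0.17 = 0.0493.
The CYP2B6 pathway (60% of clearance) is boosted to 3.2× activity: 0.6 × 3.2 = 1.92.
Non-CYP routes (11%) are unchanged.
Relative clearance = 0.0493 + 1.92 + 0.11 = 2.0793.
Because systemic exposure varies inversely with clearance, the combined effect is 1 / 2.0793 = 0.48.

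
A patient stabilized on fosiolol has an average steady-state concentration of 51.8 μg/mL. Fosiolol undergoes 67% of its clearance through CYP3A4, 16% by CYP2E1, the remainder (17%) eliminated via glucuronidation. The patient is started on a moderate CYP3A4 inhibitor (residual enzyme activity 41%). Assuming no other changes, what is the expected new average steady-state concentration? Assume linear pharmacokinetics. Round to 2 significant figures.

86 μg/mL

The CYP3A4 pathway (67% of clearance) is reduced to 0.41× activity: 0.67 × 0.41 = 0.2747.
CYP2E1 (16%) and the residual 17% are unaffected.
CL_new/CL_old = 0.2747 + 0.16 + 0.17 = 0.6047.
New average steady-state concentration = baseline ÷ relative clearance = 51.8 / 0.6047 = 86 μg/mL.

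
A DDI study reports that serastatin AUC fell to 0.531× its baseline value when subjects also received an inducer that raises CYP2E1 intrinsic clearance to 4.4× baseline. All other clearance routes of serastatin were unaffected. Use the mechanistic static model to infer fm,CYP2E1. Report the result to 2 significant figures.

CL'/CL = 1 / 0.531 = 1.883
4.4·fm + (1 − fm) = 1.883
fm = (1.883 − 1) / (4.4 − 1) = 0.26

0.26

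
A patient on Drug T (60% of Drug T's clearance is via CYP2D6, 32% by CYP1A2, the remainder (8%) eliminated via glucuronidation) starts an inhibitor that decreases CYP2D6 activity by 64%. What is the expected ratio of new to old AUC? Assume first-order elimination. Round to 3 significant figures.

1.62

CYP2D6: 0.6 × 0.36 = 0.216
CYP1A2: 0.32 (unchanged)
Other: 0.08 (unchanged)
Relative clearance = 0.216 + 0.32 + 0.08 = 0.616.
Since AUC ∝ 1/CL, the ratio is 1 / 0.616 = 1.62.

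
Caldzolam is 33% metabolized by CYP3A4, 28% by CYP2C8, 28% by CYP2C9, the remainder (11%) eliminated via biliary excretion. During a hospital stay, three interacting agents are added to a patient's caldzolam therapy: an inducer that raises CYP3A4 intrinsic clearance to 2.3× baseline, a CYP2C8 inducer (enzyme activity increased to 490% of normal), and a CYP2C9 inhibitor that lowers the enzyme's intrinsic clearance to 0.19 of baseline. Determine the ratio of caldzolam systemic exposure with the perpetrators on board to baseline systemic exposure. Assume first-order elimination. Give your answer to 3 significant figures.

0.436

The CYP3A4 pathway (33% of clearance) increases to 2.3× activity: 0.33 × 2.3 = 0.759.
The CYP2C8 pathway (28% of clearance) rises to 4.9× activity: 0.28 × 4.9 = 1.372.
The CYP2C9 pathway (28% of clearance) falls to 0.19× activity: 0.28 × 0.19 = 0.0532.
The remaining 11% of clearance is unaffected.
Relative clearance = 0.759 + 1.372 + 0.0532 + 0.11 = 2.2942.
Systemic exposure ∝ 1/CL: fold-change = 1 / 2.2942 = 0.436.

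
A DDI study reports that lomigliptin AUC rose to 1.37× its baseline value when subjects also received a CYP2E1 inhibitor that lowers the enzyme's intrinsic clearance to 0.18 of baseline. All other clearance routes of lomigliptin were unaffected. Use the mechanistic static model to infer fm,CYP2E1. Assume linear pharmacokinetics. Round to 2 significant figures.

Call the CYP2E1 fraction fm. After the interaction, CL_new/CL_old = fm × 0.18 + (1 − fm).
AUC ratio = 1 / (new CL fraction), so new CL fraction = 1 / 1.37 = 0.7299.
fm × 0.18 + 1 − fm = 0.7299  ⇒  fm × (0.18 − 1) = −0.2701  ⇒  fm = 0.33.

0.33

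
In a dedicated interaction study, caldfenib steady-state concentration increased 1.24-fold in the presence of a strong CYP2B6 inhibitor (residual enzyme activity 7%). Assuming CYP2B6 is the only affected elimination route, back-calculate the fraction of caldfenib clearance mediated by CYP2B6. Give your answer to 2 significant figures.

Let x = fm,CYP2B6. Because steady-state concentration ∝ 1/CL, relative clearance fell to 1/1.24 = 0.8065.
Setting x·0.07 + (1 − x) = 0.8065 and solving: x = (0.8065 − 1)/(0.07 − 1) = 0.21.

0.21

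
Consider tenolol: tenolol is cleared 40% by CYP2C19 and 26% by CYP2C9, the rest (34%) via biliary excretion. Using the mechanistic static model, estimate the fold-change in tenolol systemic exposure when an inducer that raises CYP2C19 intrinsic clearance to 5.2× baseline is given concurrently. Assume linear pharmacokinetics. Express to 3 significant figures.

0.373

The CYP2C19 pathway (40% of clearance) is boosted to 5.2× activity: 0.4 × 5.2 = 2.08.
CYP2C9 (26%) and the residual 34% are unaffected.
Relative clearance = 2.08 + 0.26 + 0.34 = 2.68.
Systemic exposure ratio = CL_old/CL_new = 1 / 2.68 = 0.373.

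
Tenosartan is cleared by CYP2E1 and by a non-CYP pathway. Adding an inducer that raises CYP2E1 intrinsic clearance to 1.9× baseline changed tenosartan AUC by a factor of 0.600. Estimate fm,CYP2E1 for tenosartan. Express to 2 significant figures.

Call the CYP2E1 fraction fm. After the interaction, CL_new/CL_old = fm × 1.9 + (1 − fm).
AUC ratio = 1 / (new CL fraction), so new CL fraction = 1 / 0.600 = 1.667.
fm × 1.9 + 1 − fm = 1.667  ⇒  fm × (1.9 − 1) = 0.6667  ⇒  fm = 0.74.

0.74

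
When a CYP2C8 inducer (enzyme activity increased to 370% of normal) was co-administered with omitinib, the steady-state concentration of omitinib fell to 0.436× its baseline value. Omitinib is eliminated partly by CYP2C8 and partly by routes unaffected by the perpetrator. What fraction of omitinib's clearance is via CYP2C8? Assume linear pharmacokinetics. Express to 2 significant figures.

CL'/CL = 1 / 0.436 = 2.294
3.7·fm + (1 − fm) = 2.294
fm = (2.294 − 1) / (3.7 − 1) = 0.48

0.48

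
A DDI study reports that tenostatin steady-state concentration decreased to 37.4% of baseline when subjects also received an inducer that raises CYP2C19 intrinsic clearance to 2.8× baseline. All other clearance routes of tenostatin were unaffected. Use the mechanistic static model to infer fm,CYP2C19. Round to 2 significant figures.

0.93

Call the CYP2C19 fraction fm. After the interaction, CL_new/CL_old = fm × 2.8 + (1 − fm).
Steady-state concentration ratio = 1 / (new CL fraction), so new CL fraction = 1 / 0.374 = 2.674.
fm × 2.8 + 1 − fm = 2.674  ⇒  fm × (2.8 − 1) = 1.674  ⇒  fm = 0.93.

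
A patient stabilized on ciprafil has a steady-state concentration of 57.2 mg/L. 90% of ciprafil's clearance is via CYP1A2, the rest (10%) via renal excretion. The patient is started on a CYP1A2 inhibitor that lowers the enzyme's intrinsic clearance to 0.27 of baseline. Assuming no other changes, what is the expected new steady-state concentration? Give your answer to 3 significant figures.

CYP1A2: 0.9 × 0.27 = 0.243
Other: 0.1 (unchanged)
CL_new/CL_old = 0.243 + 0.1 = 0.343.
Steady-state concentration ∝ 1/CL, so new value = 57.2 / 0.343 = 167 mg/L.

167 mg/L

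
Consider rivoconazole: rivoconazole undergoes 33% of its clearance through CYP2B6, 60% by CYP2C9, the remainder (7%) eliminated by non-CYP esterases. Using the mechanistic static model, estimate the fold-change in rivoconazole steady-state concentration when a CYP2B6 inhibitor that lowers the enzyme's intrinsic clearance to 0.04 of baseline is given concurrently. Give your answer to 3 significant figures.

1.46

The CYP2B6 pathway (33% of clearance) is reduced to 0.04× activity: 0.33 × 0.04 = 0.0132.
CYP2C9 (60%) and the residual 7% are unaffected.
New clearance relative to baseline: 0.0132 + 0.6 + 0.07 = 0.6832.
Since steady-state concentration ∝ 1/CL, the ratio is 1 / 0.6832 = 1.46.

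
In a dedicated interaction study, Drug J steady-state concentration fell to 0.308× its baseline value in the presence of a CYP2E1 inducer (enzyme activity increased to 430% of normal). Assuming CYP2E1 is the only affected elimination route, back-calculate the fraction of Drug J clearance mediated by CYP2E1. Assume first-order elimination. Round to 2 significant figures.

Call the CYP2E1 fraction fm. After the interaction, CL_new/CL_old = fm × 4.3 + (1 − fm).
Steady-state concentration ratio = 1 / (new CL fraction), so new CL fraction = 1 / 0.308 = 3.247.
fm × 4.3 + 1 − fm = 3.247  ⇒  fm × (4.3 − 1) = 2.247  ⇒  fm = 0.68.

0.68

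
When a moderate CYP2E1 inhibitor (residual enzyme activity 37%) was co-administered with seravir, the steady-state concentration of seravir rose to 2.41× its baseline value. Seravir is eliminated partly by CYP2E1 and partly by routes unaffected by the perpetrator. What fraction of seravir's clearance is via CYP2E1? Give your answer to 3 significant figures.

0.929

CL'/CL = 1 / 2.41 = 0.4149
0.37·fm + (1 − fm) = 0.4149
fm = (0.4149 − 1) / (0.37 − 1) = 0.929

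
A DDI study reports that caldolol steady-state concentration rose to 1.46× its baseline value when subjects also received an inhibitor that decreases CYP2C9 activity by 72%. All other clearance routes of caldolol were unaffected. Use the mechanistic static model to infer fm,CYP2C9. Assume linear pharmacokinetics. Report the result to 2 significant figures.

0.44

CL'/CL = 1 / 1.46 = 0.6849
0.28·fm + (1 − fm) = 0.6849
fm = (0.6849 − 1) / (0.28 − 1) = 0.44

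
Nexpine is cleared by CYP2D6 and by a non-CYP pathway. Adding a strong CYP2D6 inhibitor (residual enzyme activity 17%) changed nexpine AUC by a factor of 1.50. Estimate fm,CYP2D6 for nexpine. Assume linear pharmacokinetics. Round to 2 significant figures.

0.40

Call the CYP2D6 fraction fm. After the interaction, CL_new/CL_old = fm × 0.17 + (1 − fm).
AUC ratio = 1 / (new CL fraction), so new CL fraction = 1 / 1.50 = 0.6667.
fm × 0.17 + 1 − fm = 0.6667  ⇒  fm × (0.17 − 1) = −0.3333  ⇒  fm = 0.40.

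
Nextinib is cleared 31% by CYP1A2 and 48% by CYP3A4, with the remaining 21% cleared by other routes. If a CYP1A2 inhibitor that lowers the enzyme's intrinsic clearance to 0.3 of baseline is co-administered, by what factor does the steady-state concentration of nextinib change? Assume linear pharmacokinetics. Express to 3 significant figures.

1.28

The CYP1A2 pathway (31% of clearance) is reduced to 0.3× activity: 0.31 × 0.3 = 0.093.
CYP3A4 (48%) and the residual 21% are unaffected.
Relative clearance = 0.093 + 0.48 + 0.21 = 0.783.
Steady-state concentration is inversely proportional to clearance, so the fold-change is 1 / 0.783 = 1.28.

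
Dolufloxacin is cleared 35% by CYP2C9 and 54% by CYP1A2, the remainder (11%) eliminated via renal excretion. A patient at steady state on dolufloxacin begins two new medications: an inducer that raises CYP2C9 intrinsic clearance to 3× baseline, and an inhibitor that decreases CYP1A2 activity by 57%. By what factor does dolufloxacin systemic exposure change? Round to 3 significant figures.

0.718

The CYP2C9 pathway (35% of clearance) is boosted to 3× activity: 0.35 × 3 = 1.05.
The CYP1A2 pathway (54% of clearance) is reduced to 0.43× activity: 0.54 × 0.43 = 0.2322.
Non-CYP routes (11%) are unchanged.
CL_new/CL_old = 1.05 + 0.2322 + 0.11 = 1.3922.
Net systemic exposure ratio = 1 / 1.3922 = 0.718.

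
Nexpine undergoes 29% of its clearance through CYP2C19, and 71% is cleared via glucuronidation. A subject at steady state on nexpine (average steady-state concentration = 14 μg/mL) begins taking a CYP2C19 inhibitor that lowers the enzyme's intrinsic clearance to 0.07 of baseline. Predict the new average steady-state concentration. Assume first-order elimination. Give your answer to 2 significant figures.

The CYP2C19 pathway (29% of clearance) is reduced to 0.07× activity: 0.29 × 0.07 = 0.0203.
Non-CYP routes (71%) are unchanged.
New clearance relative to baseline: 0.0203 + 0.71 = 0.7303.
Average steady-state concentration ∝ 1/CL, so new value = 14 / 0.7303 = 19 μg/mL.

19 μg/mL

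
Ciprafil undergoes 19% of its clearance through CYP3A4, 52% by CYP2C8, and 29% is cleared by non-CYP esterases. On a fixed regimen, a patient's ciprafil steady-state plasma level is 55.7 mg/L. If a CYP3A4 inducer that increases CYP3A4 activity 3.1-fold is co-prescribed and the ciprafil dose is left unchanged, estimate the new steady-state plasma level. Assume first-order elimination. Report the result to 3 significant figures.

39.8 mg/L

CYP3A4: 0.19 × 3.1 = 0.589
CYP2C8: 0.52 (unchanged)
Other: 0.29 (unchanged)
Relative clearance = 0.589 + 0.52 + 0.29 = 1.399.
With dosing unchanged, steady-state plasma level scales as 1/CL: 55.7 / 1.399 = 39.8 mg/L.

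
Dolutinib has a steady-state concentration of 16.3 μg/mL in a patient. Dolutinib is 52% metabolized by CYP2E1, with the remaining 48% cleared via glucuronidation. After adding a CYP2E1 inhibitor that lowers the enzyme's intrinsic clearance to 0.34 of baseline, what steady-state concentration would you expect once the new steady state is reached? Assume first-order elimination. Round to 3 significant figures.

The CYP2E1 pathway (52% of clearance) is reduced to 0.34× activity: 0.52 × 0.34 = 0.1768.
Non-CYP routes (48%) are unchanged.
Relative clearance = 0.1768 + 0.48 = 0.6568.
With dosing unchanged, steady-state concentration scales as 1/CL: 16.3 / 0.6568 = 24.8 μg/mL.

24.8 μg/mL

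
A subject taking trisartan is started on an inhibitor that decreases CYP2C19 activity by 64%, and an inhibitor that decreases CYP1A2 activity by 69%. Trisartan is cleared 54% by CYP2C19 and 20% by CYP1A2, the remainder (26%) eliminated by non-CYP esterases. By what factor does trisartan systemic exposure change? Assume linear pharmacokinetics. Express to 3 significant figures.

CYP2C19: 0.54 × 0.36 = 0.1944
CYP1A2: 0.2 × 0.31 = 0.062
Other: 0.26 (unchanged)
Relative clearance = 0.1944 + 0.062 + 0.26 = 0.5164.
Net systemic exposure ratio = 1 / 0.5164 = 1.94.

1.94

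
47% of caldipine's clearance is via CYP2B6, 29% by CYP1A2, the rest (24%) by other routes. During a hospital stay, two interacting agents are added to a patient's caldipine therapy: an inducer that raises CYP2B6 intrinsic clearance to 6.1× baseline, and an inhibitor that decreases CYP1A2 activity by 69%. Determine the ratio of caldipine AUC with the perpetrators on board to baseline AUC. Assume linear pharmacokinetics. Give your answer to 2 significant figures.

0.31

CYP2B6: 0.47 × 6.1 = 2.867
CYP1A2: 0.29 × 0.31 = 0.0899
Other: 0.24 (unchanged)
Relative clearance = 2.867 + 0.0899 + 0.24 = 3.1969.
AUC ∝ 1/CL: fold-change = 1 / 3.1969 = 0.31.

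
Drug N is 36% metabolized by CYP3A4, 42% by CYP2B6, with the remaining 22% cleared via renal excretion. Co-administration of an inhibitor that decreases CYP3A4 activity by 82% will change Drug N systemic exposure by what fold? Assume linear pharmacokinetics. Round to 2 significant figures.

The CYP3A4 pathway (36% of clearance) drops to 0.18× activity: 0.36 × 0.18 = 0.0648.
CYP2B6 (42%) and the residual 22% are unaffected.
Relative clearance = 0.0648 + 0.42 + 0.22 = 0.7048.
Since systemic exposure ∝ 1/CL, the ratio is 1 / 0.7048 = 1.4.

1.4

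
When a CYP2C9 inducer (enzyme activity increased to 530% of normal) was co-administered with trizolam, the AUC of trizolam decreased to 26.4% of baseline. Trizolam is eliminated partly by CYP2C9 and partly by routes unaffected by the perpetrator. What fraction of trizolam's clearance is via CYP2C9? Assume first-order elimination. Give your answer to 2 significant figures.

0.65

Call the CYP2C9 fraction fm. After the interaction, CL_new/CL_old = fm × 5.3 + (1 − fm).
AUC ratio = 1 / (new CL fraction), so new CL fraction = 1 / 0.264 = 3.788.
fm × 5.3 + 1 − fm = 3.788  ⇒  fm × (5.3 − 1) = 2.788  ⇒  fm = 0.65.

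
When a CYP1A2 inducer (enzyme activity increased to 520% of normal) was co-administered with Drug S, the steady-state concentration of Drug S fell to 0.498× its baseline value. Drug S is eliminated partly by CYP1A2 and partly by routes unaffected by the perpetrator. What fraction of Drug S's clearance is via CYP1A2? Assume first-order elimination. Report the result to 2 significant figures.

0.24

CL'/CL = 1 / 0.498 = 2.008
5.2·fm + (1 − fm) = 2.008
fm = (2.008 − 1) / (5.2 − 1) = 0.24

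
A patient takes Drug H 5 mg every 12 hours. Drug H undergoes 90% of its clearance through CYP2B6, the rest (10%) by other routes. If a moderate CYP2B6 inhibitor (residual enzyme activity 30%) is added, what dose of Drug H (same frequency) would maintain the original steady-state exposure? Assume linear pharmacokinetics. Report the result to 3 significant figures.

The CYP2B6 pathway (90% of clearance) drops to 0.3× activity: 0.9 × 0.3 = 0.27.
Non-CYP routes (10%) are unchanged.
CL_new/CL_old = 0.27 + 0.1 = 0.37.
Exposure is unchanged when dose changes in proportion to clearance. New dose = 5 mg × 0.37 = 1.85 mg.

1.85 mg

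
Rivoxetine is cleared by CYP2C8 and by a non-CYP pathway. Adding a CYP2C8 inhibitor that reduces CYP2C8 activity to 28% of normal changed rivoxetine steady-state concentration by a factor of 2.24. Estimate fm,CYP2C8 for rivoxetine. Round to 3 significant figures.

0.769

CL'/CL = 1 / 2.24 = 0.4464
0.28·fm + (1 − fm) = 0.4464
fm = (0.4464 − 1) / (0.28 − 1) = 0.769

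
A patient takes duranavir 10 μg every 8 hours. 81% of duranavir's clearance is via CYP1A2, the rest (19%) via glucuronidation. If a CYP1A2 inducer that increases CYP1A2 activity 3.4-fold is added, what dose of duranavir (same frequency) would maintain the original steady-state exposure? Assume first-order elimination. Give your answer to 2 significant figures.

The CYP1A2 pathway (81% of clearance) is boosted to 3.4× activity: 0.81 × 3.4 = 2.754.
The remaining 19% of clearance is unaffected.
CL_new/CL_old = 2.754 + 0.19 = 2.944.
Css,avg = (dose rate)/CL, so holding Css fixed requires dose ∝ CL: 10 × 2.944 = 29 μg.

29 μg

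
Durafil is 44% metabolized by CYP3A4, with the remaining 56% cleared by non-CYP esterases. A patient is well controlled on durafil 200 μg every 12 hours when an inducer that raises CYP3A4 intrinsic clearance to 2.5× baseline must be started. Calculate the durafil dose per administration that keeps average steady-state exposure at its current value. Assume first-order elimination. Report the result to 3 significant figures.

CYP3A4: 0.44 × 2.5 = 1.1
Other: 0.56 (unchanged)
CL_new/CL_old = 1.1 + 0.56 = 1.66.
Exposure is unchanged when dose changes in proportion to clearance. New dose = 200 μg × 1.66 = 332 μg.

332 μg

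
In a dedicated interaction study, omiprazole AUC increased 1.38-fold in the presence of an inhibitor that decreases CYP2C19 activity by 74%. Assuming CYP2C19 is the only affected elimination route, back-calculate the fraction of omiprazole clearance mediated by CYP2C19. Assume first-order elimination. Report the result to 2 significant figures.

0.37

Let fm be the CYP2C19 fraction. New clearance relative to baseline = fm × 0.26 + (1 − fm).
AUC ratio = 1 / (new CL fraction), so new CL fraction = 1 / 1.38 = 0.7246.
fm × 0.26 + 1 − fm = 0.7246  ⇒  fm × (0.26 − 1) = −0.2754  ⇒  fm = 0.37.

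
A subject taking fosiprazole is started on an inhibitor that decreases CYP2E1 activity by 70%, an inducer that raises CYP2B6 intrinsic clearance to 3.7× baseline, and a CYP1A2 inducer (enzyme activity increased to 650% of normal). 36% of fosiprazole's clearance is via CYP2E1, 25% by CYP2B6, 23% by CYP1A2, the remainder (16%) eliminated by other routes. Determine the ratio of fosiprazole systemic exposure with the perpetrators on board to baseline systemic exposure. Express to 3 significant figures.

The CYP2E1 pathway (36% of clearance) falls to 0.3× activity: 0.36 × 0.3 = 0.108.
The CYP2B6 pathway (25% of clearance) is boosted to 3.7× activity: 0.25 × 3.7 = 0.925.
The CYP1A2 pathway (23% of clearance) is boosted to 6.5× activity: 0.23 × 6.5 = 1.495.
Non-CYP routes (16%) are unchanged.
Relative clearance = 0.108 + 0.925 + 1.495 + 0.16 = 2.688.
Net systemic exposure ratio = 1 / 2.688 = 0.372.

0.372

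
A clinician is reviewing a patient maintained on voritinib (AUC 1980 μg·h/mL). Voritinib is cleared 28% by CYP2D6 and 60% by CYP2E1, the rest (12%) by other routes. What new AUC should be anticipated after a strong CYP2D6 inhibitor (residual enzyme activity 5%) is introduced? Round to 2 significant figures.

CYP2D6: 0.28 × 0.05 = 0.014
CYP2E1: 0.6 (unchanged)
Other: 0.12 (unchanged)
Relative clearance = 0.014 + 0.6 + 0.12 = 0.734.
With dosing unchanged, AUC scales as 1/CL: 1980 / 0.734 = 2.7 × 10³ μg·h/mL.

2.7 × 10³ μg·h/mL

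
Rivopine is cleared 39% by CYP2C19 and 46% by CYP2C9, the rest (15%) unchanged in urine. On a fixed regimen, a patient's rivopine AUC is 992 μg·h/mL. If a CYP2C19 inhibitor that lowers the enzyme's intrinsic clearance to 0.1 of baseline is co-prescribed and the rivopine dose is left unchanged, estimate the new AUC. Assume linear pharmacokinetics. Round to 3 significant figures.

1.53 × 10³ μg·h/mL

CYP2C19: 0.39 × 0.1 = 0.039
CYP2C9: 0.46 (unchanged)
Other: 0.15 (unchanged)
Relative clearance = 0.039 + 0.46 + 0.15 = 0.649.
AUC ∝ 1/CL, so new value = 992 / 0.649 = 1.53 × 10³ μg·h/mL.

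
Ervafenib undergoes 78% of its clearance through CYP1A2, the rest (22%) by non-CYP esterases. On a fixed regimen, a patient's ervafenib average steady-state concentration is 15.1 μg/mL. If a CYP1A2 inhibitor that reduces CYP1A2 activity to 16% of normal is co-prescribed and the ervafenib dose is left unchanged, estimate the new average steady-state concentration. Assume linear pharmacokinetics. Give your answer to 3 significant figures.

43.8 μg/mL

The CYP1A2 pathway (78% of clearance) is reduced to 0.16× activity: 0.78 × 0.16 = 0.1248.
The remaining 22% of clearance is unaffected.
Relative clearance = 0.1248 + 0.22 = 0.3448.
Average steady-state concentration ∝ 1/CL, so new value = 15.1 / 0.3448 = 43.8 μg/mL.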